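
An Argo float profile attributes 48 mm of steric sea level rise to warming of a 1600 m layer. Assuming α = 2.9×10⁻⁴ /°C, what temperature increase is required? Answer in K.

ΔT = Δh/(αH) = 0.048 / (2.9×10⁻⁴ × 1600) ≈ 0.1034 K

ΔT ≈ 0.103 K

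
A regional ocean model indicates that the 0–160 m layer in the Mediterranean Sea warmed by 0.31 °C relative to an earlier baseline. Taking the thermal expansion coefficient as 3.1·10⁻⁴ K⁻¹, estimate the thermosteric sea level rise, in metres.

Δh = αΔT·H = 3.1×10⁻⁴ × 0.31 × 160 = 0.015376 m

0.0154 m of thermosteric rise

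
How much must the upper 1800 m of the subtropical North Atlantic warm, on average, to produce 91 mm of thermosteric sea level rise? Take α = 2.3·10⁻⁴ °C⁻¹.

ΔT = Δh/(αH) = 0.091 / (2.3×10⁻⁴ × 1800) ≈ 0.2198 °C

0.220 °C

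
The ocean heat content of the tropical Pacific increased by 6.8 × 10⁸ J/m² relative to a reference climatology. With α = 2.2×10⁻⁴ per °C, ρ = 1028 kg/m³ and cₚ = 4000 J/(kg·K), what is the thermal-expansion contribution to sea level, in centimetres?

Δh = αQ/(ρcₚ) = 2.2×10⁻⁴ × 6.8×10⁸ / (1028 × 4000) ≈ 0.036381 m

about 3.6 cm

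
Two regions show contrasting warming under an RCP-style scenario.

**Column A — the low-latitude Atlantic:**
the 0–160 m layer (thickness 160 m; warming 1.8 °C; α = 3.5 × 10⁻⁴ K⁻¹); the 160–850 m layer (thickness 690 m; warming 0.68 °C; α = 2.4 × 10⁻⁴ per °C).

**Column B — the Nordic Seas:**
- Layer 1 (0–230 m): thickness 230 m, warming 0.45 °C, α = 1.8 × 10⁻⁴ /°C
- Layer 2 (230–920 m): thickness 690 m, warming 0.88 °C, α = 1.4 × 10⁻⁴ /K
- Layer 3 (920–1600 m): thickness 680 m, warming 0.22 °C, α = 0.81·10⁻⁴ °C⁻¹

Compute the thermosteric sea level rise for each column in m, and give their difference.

A 0–160 m: 3.5×10⁻⁴ × 160 × 1.8 = 0.10080 m
A 690 × 0.68 × 2.4×10⁻⁴ = 0.112608 m
A total: 0.213408 m
B Layer 1: 0.45 × 1.8×10⁻⁴ × 230 = 0.01863 m
B 0.88 × 690 × 1.4×10⁻⁴ = 0.085008 m
B 0.22 × 680 × 0.81×10⁻⁴ = 0.0121176 m
B total: 0.1157556 m
Difference: 0.213408 − 0.1157556 = 0.0976524 m

Δh_A ≈ 0.213 m, Δh_B ≈ 0.116 m; difference ≈ 0.0977 m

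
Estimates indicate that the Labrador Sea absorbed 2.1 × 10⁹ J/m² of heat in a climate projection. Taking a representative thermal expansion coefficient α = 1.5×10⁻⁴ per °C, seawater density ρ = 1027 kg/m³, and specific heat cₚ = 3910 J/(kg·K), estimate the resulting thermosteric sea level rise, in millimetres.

about 78.4 mm

Δh = αQ/(ρcₚ) = 1.5×10⁻⁴ × 2.1×10⁹ / (1027 × 3910) ≈ 0.078445 m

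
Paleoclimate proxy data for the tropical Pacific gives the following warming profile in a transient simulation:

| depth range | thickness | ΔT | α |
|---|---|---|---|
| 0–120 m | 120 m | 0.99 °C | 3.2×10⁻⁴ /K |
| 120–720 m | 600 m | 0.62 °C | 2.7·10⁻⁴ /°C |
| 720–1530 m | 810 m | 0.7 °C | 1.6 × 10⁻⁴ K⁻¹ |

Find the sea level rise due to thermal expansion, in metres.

Layer 1: 0.99 × 3.2×10⁻⁴ × 120 = 0.038016 m
Layer 2: 2.7×10⁻⁴ × 600 × 0.62 = 0.10044 m
Layer 3: 0.7 × 1.6×10⁻⁴ × 810 = 0.09072 m
Δh = 0.038016 + 0.10044 + 0.09072 = 0.229176 m

0.229 m of thermosteric rise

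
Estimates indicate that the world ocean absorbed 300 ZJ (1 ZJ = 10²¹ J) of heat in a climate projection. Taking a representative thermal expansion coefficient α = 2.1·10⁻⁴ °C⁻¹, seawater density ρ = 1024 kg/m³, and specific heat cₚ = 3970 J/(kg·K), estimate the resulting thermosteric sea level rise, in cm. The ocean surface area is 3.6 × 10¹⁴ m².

Δh = 4.30 cm

Per unit area: Q = 300×10²¹ / (3.6×10¹⁴) ≈ 8.333×10⁸ J/m²
Δh = αQ/(ρcₚ) = 2.1×10⁻⁴ × 8.333×10⁸ / (1024 × 3970) ≈ 0.043046 m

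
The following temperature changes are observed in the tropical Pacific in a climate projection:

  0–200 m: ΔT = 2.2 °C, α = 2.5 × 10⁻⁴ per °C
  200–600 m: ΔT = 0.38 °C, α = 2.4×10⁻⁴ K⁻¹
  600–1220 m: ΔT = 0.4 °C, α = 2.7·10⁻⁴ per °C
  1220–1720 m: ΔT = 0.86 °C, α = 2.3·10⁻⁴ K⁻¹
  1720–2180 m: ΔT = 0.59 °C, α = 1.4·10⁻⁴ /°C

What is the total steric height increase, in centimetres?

2.5×10⁻⁴ × 200 × 2.2 = 0.11000 m
200–600 m: 400 × 0.38 × 2.4×10⁻⁴ = 0.03648 m
620 × 0.4 × 2.7×10⁻⁴ = 0.06696 m
Layer 4: 0.86 × 2.3×10⁻⁴ × 500 = 0.09890 m
Layer 5: 460 × 0.59 × 1.4×10⁻⁴ = 0.037996 m
Δh = 0.11000 + 0.03648 + 0.06696 + 0.09890 + 0.037996 = 0.350336 m ≈ 35 cm

35 cm of thermosteric rise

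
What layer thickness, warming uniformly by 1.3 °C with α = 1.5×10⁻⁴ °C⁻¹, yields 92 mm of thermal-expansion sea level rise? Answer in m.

H = Δh/(αΔT) = 0.092 / (1.5×10⁻⁴ × 1.3) ≈ 471.8 m

472 m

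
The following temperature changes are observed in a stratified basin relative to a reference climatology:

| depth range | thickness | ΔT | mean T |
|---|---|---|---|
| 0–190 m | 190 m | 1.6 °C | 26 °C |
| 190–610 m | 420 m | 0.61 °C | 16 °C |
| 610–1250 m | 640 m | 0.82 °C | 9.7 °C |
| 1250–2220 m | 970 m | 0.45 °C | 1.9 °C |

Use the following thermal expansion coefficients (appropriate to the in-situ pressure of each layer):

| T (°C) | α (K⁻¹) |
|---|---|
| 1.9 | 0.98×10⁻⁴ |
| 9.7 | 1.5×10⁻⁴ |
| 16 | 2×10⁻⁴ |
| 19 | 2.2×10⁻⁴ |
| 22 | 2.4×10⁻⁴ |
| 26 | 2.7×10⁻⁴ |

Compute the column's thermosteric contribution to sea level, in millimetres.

Layer 1 at 26 °C → α = 2.7×10⁻⁴ K⁻¹
Layer 2 at 16 °C → α = 2×10⁻⁴ K⁻¹
Layer 3 at 9.7 °C → α = 1.5×10⁻⁴ K⁻¹
Layer 4 at 1.9 °C → α = 0.98×10⁻⁴ K⁻¹
0–190 m: 2.7×10⁻⁴ × 190 × 1.6 = 0.08208 m
420 × 2×10⁻⁴ × 0.61 = 0.05124 m
610–1250 m: 640 × 1.5×10⁻⁴ × 0.82 = 0.07872 m
Layer 4: 0.98×10⁻⁴ × 0.45 × 970 = 0.042777 m
Δh = 0.08208 + 0.05124 + 0.07872 + 0.042777 = 0.254817 m ≈ 250 mm

about 250 mm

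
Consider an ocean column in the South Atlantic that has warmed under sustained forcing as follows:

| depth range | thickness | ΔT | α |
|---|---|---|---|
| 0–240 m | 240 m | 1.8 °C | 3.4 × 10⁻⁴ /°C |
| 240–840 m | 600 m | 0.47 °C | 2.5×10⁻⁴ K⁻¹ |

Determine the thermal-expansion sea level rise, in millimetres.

220 mm

240 × 3.4×10⁻⁴ × 1.8 = 0.14688 m
600 × 2.5×10⁻⁴ × 0.47 = 0.07050 m
Δh = 0.14688 + 0.07050 = 0.21738 m ≈ 220 mm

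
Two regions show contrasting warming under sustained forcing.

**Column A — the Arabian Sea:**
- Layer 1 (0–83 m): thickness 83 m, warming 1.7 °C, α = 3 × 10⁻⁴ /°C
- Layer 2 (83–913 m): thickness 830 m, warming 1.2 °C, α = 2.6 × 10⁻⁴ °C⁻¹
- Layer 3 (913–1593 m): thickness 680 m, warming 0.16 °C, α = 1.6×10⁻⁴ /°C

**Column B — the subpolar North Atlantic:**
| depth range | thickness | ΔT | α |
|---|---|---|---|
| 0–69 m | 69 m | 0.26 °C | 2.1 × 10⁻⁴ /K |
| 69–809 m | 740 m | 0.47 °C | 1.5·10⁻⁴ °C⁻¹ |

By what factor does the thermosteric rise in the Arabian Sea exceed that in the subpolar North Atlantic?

A 83 × 3×10⁻⁴ × 1.7 = 0.04233 m
A 1.2 × 2.6×10⁻⁴ × 830 = 0.25896 m
A 913–1593 m: 1.6×10⁻⁴ × 0.16 × 680 = 0.017408 m
A total: 0.318698 m
B 0.26 × 69 × 2.1×10⁻⁴ = 0.0037674 m
B Layer 2: 0.47 × 740 × 1.5×10⁻⁴ = 0.05217 m
B total: 0.0559374 m
Ratio: 0.318698 / 0.0559374 ≈ 5.697

5.7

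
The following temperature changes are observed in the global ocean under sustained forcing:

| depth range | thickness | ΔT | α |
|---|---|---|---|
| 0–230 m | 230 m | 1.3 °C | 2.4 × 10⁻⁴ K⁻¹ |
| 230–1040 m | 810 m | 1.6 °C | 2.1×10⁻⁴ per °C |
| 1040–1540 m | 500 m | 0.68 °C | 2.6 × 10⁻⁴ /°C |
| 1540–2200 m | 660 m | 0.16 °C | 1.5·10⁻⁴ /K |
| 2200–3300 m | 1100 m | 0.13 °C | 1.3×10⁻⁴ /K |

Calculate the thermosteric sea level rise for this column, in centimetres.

0–230 m: 2.4×10⁻⁴ × 1.3 × 230 = 0.07176 m
1.6 × 810 × 2.1×10⁻⁴ = 0.27216 m
500 × 2.6×10⁻⁴ × 0.68 = 0.08840 m
Layer 4: 660 × 0.16 × 1.5×10⁻⁴ = 0.01584 m
0.13 × 1.3×10⁻⁴ × 1100 = 0.01859 m
Δh = 0.07176 + 0.27216 + 0.08840 + 0.01584 + 0.01859 = 0.46675 m

47 cm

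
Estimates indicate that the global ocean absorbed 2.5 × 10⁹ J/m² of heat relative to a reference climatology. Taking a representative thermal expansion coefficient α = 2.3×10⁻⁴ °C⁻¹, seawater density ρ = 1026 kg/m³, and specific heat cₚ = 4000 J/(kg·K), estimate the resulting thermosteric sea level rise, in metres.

0.140 m of thermosteric rise

Δh = αQ/(ρcₚ) = 2.3×10⁻⁴ × 2.5×10⁹ / (1026 × 4000) ≈ 0.14011 m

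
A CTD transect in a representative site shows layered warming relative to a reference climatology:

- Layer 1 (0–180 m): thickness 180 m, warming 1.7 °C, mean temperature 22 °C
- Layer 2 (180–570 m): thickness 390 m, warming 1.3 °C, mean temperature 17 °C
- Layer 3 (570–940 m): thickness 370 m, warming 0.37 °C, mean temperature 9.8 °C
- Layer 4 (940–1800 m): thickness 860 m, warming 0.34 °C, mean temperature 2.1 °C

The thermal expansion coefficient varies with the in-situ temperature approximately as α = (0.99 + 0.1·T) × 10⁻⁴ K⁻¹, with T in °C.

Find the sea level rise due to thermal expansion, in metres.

Layer 1: α = (0.99 + 0.1×22)×10⁻⁴ = 3.19×10⁻⁴ K⁻¹
Layer 2: α = (0.99 + 0.1×17)×10⁻⁴ = 2.69×10⁻⁴ K⁻¹
Layer 3: α = (0.99 + 0.1×9.8)×10⁻⁴ = 1.97×10⁻⁴ K⁻¹
Layer 4: α = (0.99 + 0.1×2.1)×10⁻⁴ = 1.2×10⁻⁴ K⁻¹
0–180 m: 180 × 3.19×10⁻⁴ × 1.7 = 0.097614 m
2.69×10⁻⁴ × 390 × 1.3 = 0.136383 m
1.97×10⁻⁴ × 370 × 0.37 = 0.0269693 m
Layer 4: 0.34 × 860 × 1.2×10⁻⁴ = 0.035088 m
Δh = 0.097614 + 0.136383 + 0.0269693 + 0.035088 = 0.2960543 m ≈ 0.30 m

about 0.30 m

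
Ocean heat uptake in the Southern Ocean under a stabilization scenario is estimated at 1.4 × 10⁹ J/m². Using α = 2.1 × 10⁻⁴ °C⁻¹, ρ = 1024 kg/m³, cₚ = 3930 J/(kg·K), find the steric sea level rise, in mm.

Δh ≈ 73.1 mm

Δh = αQ/(ρcₚ) = 2.1×10⁻⁴ × 1.4×10⁹ / (1024 × 3930) ≈ 0.073056 m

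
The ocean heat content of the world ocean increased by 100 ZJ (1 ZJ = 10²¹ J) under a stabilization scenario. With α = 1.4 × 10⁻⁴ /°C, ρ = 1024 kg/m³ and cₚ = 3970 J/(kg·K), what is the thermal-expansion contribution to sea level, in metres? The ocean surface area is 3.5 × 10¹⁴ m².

0.00984 m

Per unit area: Q = 100×10²¹ / (3.5×10¹⁴) ≈ 2.857×10⁸ J/m²
Δh = αQ/(ρcₚ) = 1.4×10⁻⁴ × 2.857×10⁸ / (1024 × 3970) ≈ 0.0098389 m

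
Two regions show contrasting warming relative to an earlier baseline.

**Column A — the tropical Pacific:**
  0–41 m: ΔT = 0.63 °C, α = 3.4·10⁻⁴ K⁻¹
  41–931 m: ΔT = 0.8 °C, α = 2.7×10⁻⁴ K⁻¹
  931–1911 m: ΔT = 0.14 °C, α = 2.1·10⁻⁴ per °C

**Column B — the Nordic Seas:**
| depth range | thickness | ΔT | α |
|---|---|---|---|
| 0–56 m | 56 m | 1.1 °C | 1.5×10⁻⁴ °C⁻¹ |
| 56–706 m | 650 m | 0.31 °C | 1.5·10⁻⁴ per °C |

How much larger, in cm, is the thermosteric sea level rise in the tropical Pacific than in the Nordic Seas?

A 3.4×10⁻⁴ × 0.63 × 41 = 0.0087822 m
A 41–931 m: 890 × 2.7×10⁻⁴ × 0.8 = 0.19224 m
A 931–1911 m: 2.1×10⁻⁴ × 0.14 × 980 = 0.028812 m
A total: 0.2298342 m
B 1.1 × 56 × 1.5×10⁻⁴ = 0.00924 m
B 650 × 1.5×10⁻⁴ × 0.31 = 0.030225 m
B total: 0.039465 m
Difference: 0.2298342 − 0.039465 = 0.1903692 m

19 cm larger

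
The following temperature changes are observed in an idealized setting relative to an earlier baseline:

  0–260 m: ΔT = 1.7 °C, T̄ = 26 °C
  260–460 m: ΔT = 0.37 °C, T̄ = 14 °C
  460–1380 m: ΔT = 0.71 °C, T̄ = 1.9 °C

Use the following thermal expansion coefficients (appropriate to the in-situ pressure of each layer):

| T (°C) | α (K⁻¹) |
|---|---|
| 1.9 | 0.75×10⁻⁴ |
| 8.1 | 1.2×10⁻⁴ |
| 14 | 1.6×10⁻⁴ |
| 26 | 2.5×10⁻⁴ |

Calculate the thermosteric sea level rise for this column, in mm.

about 171 mm

Layer 1 at 26 °C → α = 2.5×10⁻⁴ K⁻¹
Layer 2 at 14 °C → α = 1.6×10⁻⁴ K⁻¹
Layer 3 at 1.9 °C → α = 0.75×10⁻⁴ K⁻¹
Layer 1: 2.5×10⁻⁴ × 1.7 × 260 = 0.11050 m
Layer 2: 1.6×10⁻⁴ × 200 × 0.37 = 0.01184 m
920 × 0.75×10⁻⁴ × 0.71 = 0.04899 m
Δh = 0.11050 + 0.01184 + 0.04899 = 0.17133 m ≈ 171 mm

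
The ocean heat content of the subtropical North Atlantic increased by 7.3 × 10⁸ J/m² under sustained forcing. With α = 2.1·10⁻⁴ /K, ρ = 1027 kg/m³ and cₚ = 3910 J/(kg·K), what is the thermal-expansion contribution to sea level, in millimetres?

Δh = αQ/(ρcₚ) = 2.1×10⁻⁴ × 7.3×10⁸ / (1027 × 3910) ≈ 0.038176 m

Δh = 38.2 mm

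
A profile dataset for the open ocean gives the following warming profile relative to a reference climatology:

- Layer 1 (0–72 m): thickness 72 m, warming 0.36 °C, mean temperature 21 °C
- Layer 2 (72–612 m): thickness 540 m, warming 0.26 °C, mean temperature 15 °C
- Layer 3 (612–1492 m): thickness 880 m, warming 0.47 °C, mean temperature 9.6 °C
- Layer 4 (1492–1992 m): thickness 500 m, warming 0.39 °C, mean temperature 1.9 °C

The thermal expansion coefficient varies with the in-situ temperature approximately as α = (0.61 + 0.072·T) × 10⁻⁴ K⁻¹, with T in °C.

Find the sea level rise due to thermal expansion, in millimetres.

Layer 1: α = (0.61 + 0.072×21)×10⁻⁴ = 2.122×10⁻⁴ K⁻¹
Layer 2: α = (0.61 + 0.072×15)×10⁻⁴ = 1.69×10⁻⁴ K⁻¹
Layer 3: α = (0.61 + 0.072×9.6)×10⁻⁴ = 1.3012×10⁻⁴ K⁻¹
Layer 4: α = (0.61 + 0.072×1.9)×10⁻⁴ = 0.7468×10⁻⁴ K⁻¹
Layer 1: 0.36 × 2.122×10⁻⁴ × 72 = 0.005500224 m
0.26 × 540 × 1.69×10⁻⁴ = 0.0237276 m
Layer 3: 1.3012×10⁻⁴ × 0.47 × 880 = 0.053817632 m
Layer 4: 0.39 × 500 × 0.7468×10⁻⁴ = 0.0145626 m
Δh = 0.005500224 + 0.0237276 + 0.053817632 + 0.0145626 = 0.097608056 m

about 98 mm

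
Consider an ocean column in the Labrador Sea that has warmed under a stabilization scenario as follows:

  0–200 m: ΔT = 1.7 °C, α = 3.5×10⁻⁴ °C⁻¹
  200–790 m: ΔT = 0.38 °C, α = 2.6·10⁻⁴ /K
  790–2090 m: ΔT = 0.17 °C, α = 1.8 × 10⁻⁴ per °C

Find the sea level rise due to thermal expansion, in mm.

Layer 1: 3.5×10⁻⁴ × 1.7 × 200 = 0.11900 m
200–790 m: 0.38 × 2.6×10⁻⁴ × 590 = 0.058292 m
Layer 3: 1.8×10⁻⁴ × 1300 × 0.17 = 0.03978 m
Δh = 0.11900 + 0.058292 + 0.03978 = 0.217072 m ≈ 217 mm

217 mm of thermosteric rise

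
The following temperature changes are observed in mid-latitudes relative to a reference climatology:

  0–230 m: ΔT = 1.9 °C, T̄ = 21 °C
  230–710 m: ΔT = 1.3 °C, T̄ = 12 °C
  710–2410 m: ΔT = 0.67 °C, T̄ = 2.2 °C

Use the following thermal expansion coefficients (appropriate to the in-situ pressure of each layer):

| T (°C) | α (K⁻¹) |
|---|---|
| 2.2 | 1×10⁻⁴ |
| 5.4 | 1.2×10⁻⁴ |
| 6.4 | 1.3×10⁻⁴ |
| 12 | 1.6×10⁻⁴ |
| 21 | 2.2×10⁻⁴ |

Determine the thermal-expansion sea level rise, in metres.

0.31 m

Layer 1 at 21 °C → α = 2.2×10⁻⁴ K⁻¹
Layer 2 at 12 °C → α = 1.6×10⁻⁴ K⁻¹
Layer 3 at 2.2 °C → α = 1×10⁻⁴ K⁻¹
0–230 m: 1.9 × 2.2×10⁻⁴ × 230 = 0.09614 m
Layer 2: 1.3 × 1.6×10⁻⁴ × 480 = 0.09984 m
710–2410 m: 1700 × 1×10⁻⁴ × 0.67 = 0.11390 m
Δh = 0.09614 + 0.09984 + 0.11390 = 0.30988 m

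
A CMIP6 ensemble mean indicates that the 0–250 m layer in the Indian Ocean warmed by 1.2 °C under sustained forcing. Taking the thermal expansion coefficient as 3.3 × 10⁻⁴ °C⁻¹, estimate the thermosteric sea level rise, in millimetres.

Δh ≈ 99.0 mm

Δh = αΔT·H = 3.3×10⁻⁴ × 1.2 × 250 = 0.09900 m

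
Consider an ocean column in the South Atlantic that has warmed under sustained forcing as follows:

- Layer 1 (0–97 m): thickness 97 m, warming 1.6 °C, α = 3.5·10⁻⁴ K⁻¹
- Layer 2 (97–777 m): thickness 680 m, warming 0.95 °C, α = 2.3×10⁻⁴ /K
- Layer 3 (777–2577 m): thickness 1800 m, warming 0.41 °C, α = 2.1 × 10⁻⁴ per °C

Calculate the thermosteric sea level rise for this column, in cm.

0–97 m: 1.6 × 97 × 3.5×10⁻⁴ = 0.05432 m
97–777 m: 0.95 × 680 × 2.3×10⁻⁴ = 0.14858 m
777–2577 m: 2.1×10⁻⁴ × 0.41 × 1800 = 0.15498 m
Δh = 0.05432 + 0.14858 + 0.15498 = 0.35788 m

Δh ≈ 35.8 cm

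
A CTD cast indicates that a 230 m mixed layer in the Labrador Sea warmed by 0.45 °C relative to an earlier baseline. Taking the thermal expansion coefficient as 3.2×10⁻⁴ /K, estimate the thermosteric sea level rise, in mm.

Δh = αΔT·H = 3.2×10⁻⁴ × 0.45 × 230 = 0.03312 m

Δh ≈ 33.1 mm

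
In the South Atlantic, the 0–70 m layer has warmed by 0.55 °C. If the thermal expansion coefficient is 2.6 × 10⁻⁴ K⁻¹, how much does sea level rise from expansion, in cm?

1.00 cm of thermosteric rise

Δh = αΔT·H = 2.6×10⁻⁴ × 0.55 × 70 = 0.01001 m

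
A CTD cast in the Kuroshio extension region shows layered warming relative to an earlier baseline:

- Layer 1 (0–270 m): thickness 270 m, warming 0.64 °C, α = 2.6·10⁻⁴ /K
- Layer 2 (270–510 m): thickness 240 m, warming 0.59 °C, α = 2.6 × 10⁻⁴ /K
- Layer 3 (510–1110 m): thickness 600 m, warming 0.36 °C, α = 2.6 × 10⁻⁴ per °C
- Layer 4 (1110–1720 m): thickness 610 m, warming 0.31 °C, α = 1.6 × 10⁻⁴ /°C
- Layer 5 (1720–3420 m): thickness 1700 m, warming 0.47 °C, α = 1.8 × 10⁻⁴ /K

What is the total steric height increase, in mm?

about 312 mm

0.64 × 2.6×10⁻⁴ × 270 = 0.044928 m
Layer 2: 2.6×10⁻⁴ × 0.59 × 240 = 0.036816 m
Layer 3: 2.6×10⁻⁴ × 600 × 0.36 = 0.05616 m
610 × 0.31 × 1.6×10⁻⁴ = 0.030256 m
1.8×10⁻⁴ × 0.47 × 1700 = 0.14382 m
Δh = 0.044928 + 0.036816 + 0.05616 + 0.030256 + 0.14382 = 0.31198 m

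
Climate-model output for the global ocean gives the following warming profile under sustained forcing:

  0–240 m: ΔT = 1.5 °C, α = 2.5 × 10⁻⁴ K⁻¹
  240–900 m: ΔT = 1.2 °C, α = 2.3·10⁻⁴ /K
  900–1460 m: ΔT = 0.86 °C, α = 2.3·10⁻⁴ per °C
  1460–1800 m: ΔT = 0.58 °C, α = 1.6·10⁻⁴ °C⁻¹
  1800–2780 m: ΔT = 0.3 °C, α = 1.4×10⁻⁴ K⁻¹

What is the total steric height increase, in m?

Layer 1: 1.5 × 2.5×10⁻⁴ × 240 = 0.09000 m
1.2 × 2.3×10⁻⁴ × 660 = 0.18216 m
900–1460 m: 2.3×10⁻⁴ × 0.86 × 560 = 0.110768 m
1460–1800 m: 0.58 × 1.6×10⁻⁴ × 340 = 0.031552 m
1.4×10⁻⁴ × 980 × 0.3 = 0.04116 m
Δh = 0.09000 + 0.18216 + 0.110768 + 0.031552 + 0.04116 = 0.45564 m

0.46 m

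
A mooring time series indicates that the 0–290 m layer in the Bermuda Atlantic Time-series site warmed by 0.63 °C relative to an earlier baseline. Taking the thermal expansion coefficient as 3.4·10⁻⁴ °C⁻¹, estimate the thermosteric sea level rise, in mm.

62.1 mm of thermosteric rise

Δh = αΔT·H = 3.4×10⁻⁴ × 0.63 × 290 = 0.062118 m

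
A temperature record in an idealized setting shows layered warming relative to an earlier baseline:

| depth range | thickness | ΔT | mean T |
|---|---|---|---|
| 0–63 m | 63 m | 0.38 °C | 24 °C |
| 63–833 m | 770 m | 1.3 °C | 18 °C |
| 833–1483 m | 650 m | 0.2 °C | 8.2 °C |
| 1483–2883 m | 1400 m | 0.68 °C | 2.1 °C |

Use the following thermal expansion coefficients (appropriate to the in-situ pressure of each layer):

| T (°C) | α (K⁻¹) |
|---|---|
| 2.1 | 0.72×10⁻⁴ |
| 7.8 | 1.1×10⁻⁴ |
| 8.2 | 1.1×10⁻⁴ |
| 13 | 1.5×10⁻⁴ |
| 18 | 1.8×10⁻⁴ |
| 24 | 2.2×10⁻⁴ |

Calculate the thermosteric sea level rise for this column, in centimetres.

Layer 1 at 24 °C → α = 2.2×10⁻⁴ K⁻¹
Layer 2 at 18 °C → α = 1.8×10⁻⁴ K⁻¹
Layer 3 at 8.2 °C → α = 1.1×10⁻⁴ K⁻¹
Layer 4 at 2.1 °C → α = 0.72×10⁻⁴ K⁻¹
2.2×10⁻⁴ × 0.38 × 63 = 0.0052668 m
63–833 m: 1.3 × 1.8×10⁻⁴ × 770 = 0.18018 m
1.1×10⁻⁴ × 0.2 × 650 = 0.01430 m
1483–2883 m: 1400 × 0.68 × 0.72×10⁻⁴ = 0.068544 m
Δh = 0.0052668 + 0.18018 + 0.01430 + 0.068544 = 0.2682908 m ≈ 26.8 cm

about 26.8 cm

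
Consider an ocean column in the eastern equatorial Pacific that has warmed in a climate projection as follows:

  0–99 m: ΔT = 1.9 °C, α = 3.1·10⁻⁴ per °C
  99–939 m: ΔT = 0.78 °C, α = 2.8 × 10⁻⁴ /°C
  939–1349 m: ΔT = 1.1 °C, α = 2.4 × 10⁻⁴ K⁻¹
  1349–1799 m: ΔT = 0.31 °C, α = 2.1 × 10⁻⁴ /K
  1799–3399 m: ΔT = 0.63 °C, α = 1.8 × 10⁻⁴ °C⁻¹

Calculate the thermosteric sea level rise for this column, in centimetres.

Δh = 56 cm

Layer 1: 99 × 1.9 × 3.1×10⁻⁴ = 0.058311 m
2.8×10⁻⁴ × 0.78 × 840 = 0.183456 m
939–1349 m: 410 × 2.4×10⁻⁴ × 1.1 = 0.10824 m
450 × 2.1×10⁻⁴ × 0.31 = 0.029295 m
1.8×10⁻⁴ × 1600 × 0.63 = 0.18144 m
Δh = 0.058311 + 0.183456 + 0.10824 + 0.029295 + 0.18144 = 0.560742 m ≈ 56 cm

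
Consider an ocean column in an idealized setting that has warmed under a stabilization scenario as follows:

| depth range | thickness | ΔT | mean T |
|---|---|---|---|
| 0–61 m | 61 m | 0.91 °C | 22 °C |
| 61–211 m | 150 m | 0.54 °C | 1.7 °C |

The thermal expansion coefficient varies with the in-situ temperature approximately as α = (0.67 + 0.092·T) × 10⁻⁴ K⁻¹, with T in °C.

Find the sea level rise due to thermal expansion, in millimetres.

Δh ≈ 22 mm

Layer 1: α = (0.67 + 0.092×22)×10⁻⁴ = 2.694×10⁻⁴ K⁻¹
Layer 2: α = (0.67 + 0.092×1.7)×10⁻⁴ = 0.8264×10⁻⁴ K⁻¹
0–61 m: 61 × 2.694×10⁻⁴ × 0.91 = 0.014954394 m
61–211 m: 0.54 × 150 × 0.8264×10⁻⁴ = 0.00669384 m
Δh = 0.014954394 + 0.00669384 = 0.021648234 m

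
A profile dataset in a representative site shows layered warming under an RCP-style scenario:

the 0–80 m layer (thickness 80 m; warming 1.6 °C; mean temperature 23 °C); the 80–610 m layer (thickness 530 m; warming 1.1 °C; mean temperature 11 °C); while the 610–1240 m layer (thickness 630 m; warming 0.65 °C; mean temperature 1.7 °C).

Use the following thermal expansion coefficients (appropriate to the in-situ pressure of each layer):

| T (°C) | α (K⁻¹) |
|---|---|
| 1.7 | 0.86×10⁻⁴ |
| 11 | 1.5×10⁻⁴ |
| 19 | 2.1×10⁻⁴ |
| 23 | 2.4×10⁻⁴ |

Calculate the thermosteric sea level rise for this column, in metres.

Layer 1 at 23 °C → α = 2.4×10⁻⁴ K⁻¹
Layer 2 at 11 °C → α = 1.5×10⁻⁴ K⁻¹
Layer 3 at 1.7 °C → α = 0.86×10⁻⁴ K⁻¹
Layer 1: 2.4×10⁻⁴ × 80 × 1.6 = 0.03072 m
1.1 × 530 × 1.5×10⁻⁴ = 0.08745 m
Layer 3: 0.65 × 630 × 0.86×10⁻⁴ = 0.035217 m
Δh = 0.03072 + 0.08745 + 0.035217 = 0.153387 m

about 0.153 m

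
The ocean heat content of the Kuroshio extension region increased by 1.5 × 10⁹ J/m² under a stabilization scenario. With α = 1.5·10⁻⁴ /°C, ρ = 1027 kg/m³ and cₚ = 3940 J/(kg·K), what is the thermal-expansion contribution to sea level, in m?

Δh = αQ/(ρcₚ) = 1.5×10⁻⁴ × 1.5×10⁹ / (1027 × 3940) ≈ 0.055605 m

0.056 m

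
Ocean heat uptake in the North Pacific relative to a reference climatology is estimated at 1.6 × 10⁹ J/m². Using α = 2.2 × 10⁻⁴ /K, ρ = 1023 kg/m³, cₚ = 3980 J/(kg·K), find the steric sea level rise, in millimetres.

Δh = αQ/(ρcₚ) = 2.2×10⁻⁴ × 1.6×10⁹ / (1023 × 3980) ≈ 0.086454 m

about 86 mm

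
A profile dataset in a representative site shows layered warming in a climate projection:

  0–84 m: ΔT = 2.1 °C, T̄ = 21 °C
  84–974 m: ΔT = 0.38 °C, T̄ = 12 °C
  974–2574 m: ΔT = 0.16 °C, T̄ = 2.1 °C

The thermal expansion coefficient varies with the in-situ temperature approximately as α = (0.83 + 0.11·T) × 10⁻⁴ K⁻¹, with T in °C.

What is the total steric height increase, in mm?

Δh ≈ 155 mm

Layer 1: α = (0.83 + 0.11×21)×10⁻⁴ = 3.14×10⁻⁴ K⁻¹
Layer 2: α = (0.83 + 0.11×12)×10⁻⁴ = 2.15×10⁻⁴ K⁻¹
Layer 3: α = (0.83 + 0.11×2.1)×10⁻⁴ = 1.061×10⁻⁴ K⁻¹
0–84 m: 2.1 × 84 × 3.14×10⁻⁴ = 0.0553896 m
84–974 m: 2.15×10⁻⁴ × 0.38 × 890 = 0.072713 m
1600 × 1.061×10⁻⁴ × 0.16 = 0.0271616 m
Δh = 0.0553896 + 0.072713 + 0.0271616 = 0.1552642 m ≈ 155 mm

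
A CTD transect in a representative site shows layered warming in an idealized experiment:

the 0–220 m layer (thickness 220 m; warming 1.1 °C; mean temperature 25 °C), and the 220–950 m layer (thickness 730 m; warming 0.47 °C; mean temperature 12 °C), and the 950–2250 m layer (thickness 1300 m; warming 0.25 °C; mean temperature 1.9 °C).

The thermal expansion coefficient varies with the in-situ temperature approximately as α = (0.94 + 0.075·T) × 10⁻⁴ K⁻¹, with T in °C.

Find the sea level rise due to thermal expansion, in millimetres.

Δh ≈ 166 mm

Layer 1: α = (0.94 + 0.075×25)×10⁻⁴ = 2.815×10⁻⁴ K⁻¹
Layer 2: α = (0.94 + 0.075×12)×10⁻⁴ = 1.84×10⁻⁴ K⁻¹
Layer 3: α = (0.94 + 0.075×1.9)×10⁻⁴ = 1.0825×10⁻⁴ K⁻¹
2.815×10⁻⁴ × 1.1 × 220 = 0.068123 m
730 × 0.47 × 1.84×10⁻⁴ = 0.0631304 m
950–2250 m: 1300 × 0.25 × 1.0825×10⁻⁴ = 0.03518125 m
Δh = 0.068123 + 0.0631304 + 0.03518125 = 0.16643465 m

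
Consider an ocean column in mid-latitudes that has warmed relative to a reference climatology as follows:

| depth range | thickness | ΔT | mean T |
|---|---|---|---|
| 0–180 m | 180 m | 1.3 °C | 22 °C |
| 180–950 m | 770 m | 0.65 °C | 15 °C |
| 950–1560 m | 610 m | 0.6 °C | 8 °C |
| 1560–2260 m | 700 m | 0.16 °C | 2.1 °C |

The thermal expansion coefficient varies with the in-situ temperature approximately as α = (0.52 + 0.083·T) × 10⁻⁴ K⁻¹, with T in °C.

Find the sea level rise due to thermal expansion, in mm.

Layer 1: α = (0.52 + 0.083×22)×10⁻⁴ = 2.346×10⁻⁴ K⁻¹
Layer 2: α = (0.52 + 0.083×15)×10⁻⁴ = 1.765×10⁻⁴ K⁻¹
Layer 3: α = (0.52 + 0.083×8)×10⁻⁴ = 1.184×10⁻⁴ K⁻¹
Layer 4: α = (0.52 + 0.083×2.1)×10⁻⁴ = 0.6943×10⁻⁴ K⁻¹
Layer 1: 1.3 × 2.346×10⁻⁴ × 180 = 0.0548964 m
180–950 m: 770 × 0.65 × 1.765×10⁻⁴ = 0.08833825 m
610 × 1.184×10⁻⁴ × 0.6 = 0.0433344 m
1560–2260 m: 700 × 0.16 × 0.6943×10⁻⁴ = 0.00777616 m
Δh = 0.0548964 + 0.08833825 + 0.0433344 + 0.00777616 = 0.19434521 m ≈ 194 mm

194 mm of thermosteric rise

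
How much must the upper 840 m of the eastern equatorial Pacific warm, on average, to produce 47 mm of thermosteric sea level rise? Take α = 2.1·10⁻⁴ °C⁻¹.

ΔT = Δh/(αH) = 0.047 / (2.1×10⁻⁴ × 840) ≈ 0.2664 K

0.27 K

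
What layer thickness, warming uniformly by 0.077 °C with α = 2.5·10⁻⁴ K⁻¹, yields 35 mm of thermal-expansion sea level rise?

H = Δh/(αΔT) = 0.035 / (2.5×10⁻⁴ × 0.077) ≈ 1818 m

about 1820 m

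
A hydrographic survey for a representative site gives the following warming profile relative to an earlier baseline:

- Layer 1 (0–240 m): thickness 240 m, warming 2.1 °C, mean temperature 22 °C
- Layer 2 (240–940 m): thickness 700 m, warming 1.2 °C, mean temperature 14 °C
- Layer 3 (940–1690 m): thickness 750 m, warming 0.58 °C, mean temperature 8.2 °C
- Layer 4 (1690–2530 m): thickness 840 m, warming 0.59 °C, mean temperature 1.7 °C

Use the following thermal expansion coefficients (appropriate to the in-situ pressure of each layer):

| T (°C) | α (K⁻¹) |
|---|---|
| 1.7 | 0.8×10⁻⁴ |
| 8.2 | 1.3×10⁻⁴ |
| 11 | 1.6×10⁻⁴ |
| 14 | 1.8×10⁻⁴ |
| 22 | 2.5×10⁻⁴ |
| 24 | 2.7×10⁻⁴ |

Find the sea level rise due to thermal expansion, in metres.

Δh = 0.37 m

Layer 1 at 22 °C → α = 2.5×10⁻⁴ K⁻¹
Layer 2 at 14 °C → α = 1.8×10⁻⁴ K⁻¹
Layer 3 at 8.2 °C → α = 1.3×10⁻⁴ K⁻¹
Layer 4 at 1.7 °C → α = 0.8×10⁻⁴ K⁻¹
0–240 m: 2.1 × 240 × 2.5×10⁻⁴ = 0.12600 m
1.2 × 700 × 1.8×10⁻⁴ = 0.15120 m
Layer 3: 750 × 0.58 × 1.3×10⁻⁴ = 0.05655 m
Layer 4: 0.59 × 840 × 0.8×10⁻⁴ = 0.039648 m
Δh = 0.12600 + 0.15120 + 0.05655 + 0.039648 = 0.373398 m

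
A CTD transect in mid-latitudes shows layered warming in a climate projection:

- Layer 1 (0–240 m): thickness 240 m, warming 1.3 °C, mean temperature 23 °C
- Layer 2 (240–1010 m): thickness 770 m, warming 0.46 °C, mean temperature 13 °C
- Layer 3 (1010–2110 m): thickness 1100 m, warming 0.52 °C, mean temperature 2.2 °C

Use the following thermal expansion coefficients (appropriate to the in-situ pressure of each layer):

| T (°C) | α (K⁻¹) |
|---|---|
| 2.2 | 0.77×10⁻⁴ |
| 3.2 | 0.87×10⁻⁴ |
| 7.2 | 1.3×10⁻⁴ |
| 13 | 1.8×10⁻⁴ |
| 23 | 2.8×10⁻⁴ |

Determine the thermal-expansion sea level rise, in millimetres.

195 mm of thermosteric rise

Layer 1 at 23 °C → α = 2.8×10⁻⁴ K⁻¹
Layer 2 at 13 °C → α = 1.8×10⁻⁴ K⁻¹
Layer 3 at 2.2 °C → α = 0.77×10⁻⁴ K⁻¹
240 × 2.8×10⁻⁴ × 1.3 = 0.08736 m
Layer 2: 1.8×10⁻⁴ × 0.46 × 770 = 0.063756 m
1010–2110 m: 1100 × 0.52 × 0.77×10⁻⁴ = 0.044044 m
Δh = 0.08736 + 0.063756 + 0.044044 = 0.19516 m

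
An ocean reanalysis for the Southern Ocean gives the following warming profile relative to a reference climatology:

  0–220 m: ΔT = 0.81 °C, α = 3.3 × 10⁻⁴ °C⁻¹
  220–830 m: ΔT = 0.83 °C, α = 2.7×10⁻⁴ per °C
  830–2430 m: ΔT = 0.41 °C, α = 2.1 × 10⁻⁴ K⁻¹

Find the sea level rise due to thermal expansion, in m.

0–220 m: 3.3×10⁻⁴ × 0.81 × 220 = 0.058806 m
220–830 m: 0.83 × 610 × 2.7×10⁻⁴ = 0.136701 m
830–2430 m: 0.41 × 2.1×10⁻⁴ × 1600 = 0.13776 m
Δh = 0.058806 + 0.136701 + 0.13776 = 0.333267 m

0.333 m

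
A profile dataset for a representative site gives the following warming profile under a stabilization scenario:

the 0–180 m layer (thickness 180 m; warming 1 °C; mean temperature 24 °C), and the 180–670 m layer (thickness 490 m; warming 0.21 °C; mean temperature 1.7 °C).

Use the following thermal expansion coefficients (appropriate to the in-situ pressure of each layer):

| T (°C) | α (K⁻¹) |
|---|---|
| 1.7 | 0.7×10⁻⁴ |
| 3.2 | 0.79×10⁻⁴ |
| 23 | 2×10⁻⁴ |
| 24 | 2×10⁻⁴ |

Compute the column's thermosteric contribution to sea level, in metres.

Δh ≈ 0.043 m

Layer 1 at 24 °C → α = 2×10⁻⁴ K⁻¹
Layer 2 at 1.7 °C → α = 0.7×10⁻⁴ K⁻¹
Layer 1: 1 × 180 × 2×10⁻⁴ = 0.03600 m
Layer 2: 0.21 × 0.7×10⁻⁴ × 490 = 0.007203 m
Δh = 0.03600 + 0.007203 = 0.043203 m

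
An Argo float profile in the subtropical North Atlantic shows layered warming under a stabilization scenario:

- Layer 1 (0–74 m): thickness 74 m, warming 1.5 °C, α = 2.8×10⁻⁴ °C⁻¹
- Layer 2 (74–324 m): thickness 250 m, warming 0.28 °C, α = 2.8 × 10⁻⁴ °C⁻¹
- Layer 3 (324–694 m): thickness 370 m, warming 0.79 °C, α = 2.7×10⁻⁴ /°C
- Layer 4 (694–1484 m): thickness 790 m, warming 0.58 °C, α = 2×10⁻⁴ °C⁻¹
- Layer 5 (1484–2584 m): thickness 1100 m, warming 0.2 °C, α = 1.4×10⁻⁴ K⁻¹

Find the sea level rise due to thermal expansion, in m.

about 0.252 m

2.8×10⁻⁴ × 1.5 × 74 = 0.03108 m
74–324 m: 250 × 0.28 × 2.8×10⁻⁴ = 0.01960 m
324–694 m: 0.79 × 370 × 2.7×10⁻⁴ = 0.078921 m
694–1484 m: 0.58 × 2×10⁻⁴ × 790 = 0.09164 m
Layer 5: 0.2 × 1.4×10⁻⁴ × 1100 = 0.03080 m
Δh = 0.03108 + 0.01960 + 0.078921 + 0.09164 + 0.03080 = 0.252041 m ≈ 0.252 m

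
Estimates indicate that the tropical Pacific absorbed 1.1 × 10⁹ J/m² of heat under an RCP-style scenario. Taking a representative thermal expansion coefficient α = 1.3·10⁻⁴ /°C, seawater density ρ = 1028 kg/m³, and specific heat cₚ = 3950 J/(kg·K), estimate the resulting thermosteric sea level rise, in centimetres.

about 3.52 cm

Δh = αQ/(ρcₚ) = 1.3×10⁻⁴ × 1.1×10⁹ / (1028 × 3950) ≈ 0.035216 m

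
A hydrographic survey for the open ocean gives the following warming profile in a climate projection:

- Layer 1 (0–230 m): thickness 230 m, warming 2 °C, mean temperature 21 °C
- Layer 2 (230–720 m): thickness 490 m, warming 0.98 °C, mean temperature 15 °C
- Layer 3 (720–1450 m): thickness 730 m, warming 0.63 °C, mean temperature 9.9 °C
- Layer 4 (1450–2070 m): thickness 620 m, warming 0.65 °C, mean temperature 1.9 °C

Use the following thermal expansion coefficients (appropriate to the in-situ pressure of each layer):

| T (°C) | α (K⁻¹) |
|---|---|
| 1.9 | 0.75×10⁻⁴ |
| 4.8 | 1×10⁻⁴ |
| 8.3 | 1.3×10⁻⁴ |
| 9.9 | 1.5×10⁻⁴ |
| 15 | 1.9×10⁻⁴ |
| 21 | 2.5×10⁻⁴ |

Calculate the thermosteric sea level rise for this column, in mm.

Layer 1 at 21 °C → α = 2.5×10⁻⁴ K⁻¹
Layer 2 at 15 °C → α = 1.9×10⁻⁴ K⁻¹
Layer 3 at 9.9 °C → α = 1.5×10⁻⁴ K⁻¹
Layer 4 at 1.9 °C → α = 0.75×10⁻⁴ K⁻¹
Layer 1: 2.5×10⁻⁴ × 230 × 2 = 0.11500 m
230–720 m: 1.9×10⁻⁴ × 0.98 × 490 = 0.091238 m
1.5×10⁻⁴ × 730 × 0.63 = 0.068985 m
0.75×10⁻⁴ × 620 × 0.65 = 0.030225 m
Δh = 0.11500 + 0.091238 + 0.068985 + 0.030225 = 0.305448 m ≈ 305 mm

305 mm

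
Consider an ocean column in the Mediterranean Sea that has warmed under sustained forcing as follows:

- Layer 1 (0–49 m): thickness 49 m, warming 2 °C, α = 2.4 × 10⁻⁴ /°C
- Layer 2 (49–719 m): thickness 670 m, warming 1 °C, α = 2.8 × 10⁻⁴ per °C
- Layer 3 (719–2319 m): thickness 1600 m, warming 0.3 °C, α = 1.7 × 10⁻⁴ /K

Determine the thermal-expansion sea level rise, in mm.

49 × 2.4×10⁻⁴ × 2 = 0.02352 m
Layer 2: 2.8×10⁻⁴ × 670 × 1 = 0.18760 m
Layer 3: 1.7×10⁻⁴ × 0.3 × 1600 = 0.08160 m
Δh = 0.02352 + 0.18760 + 0.08160 = 0.29272 m

Δh = 293 mm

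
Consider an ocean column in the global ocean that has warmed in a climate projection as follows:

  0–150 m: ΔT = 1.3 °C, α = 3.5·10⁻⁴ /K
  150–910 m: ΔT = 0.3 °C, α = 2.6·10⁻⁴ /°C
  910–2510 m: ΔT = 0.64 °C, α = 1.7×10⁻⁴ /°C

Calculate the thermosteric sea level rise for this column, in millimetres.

302 mm of thermosteric rise

3.5×10⁻⁴ × 1.3 × 150 = 0.06825 m
760 × 0.3 × 2.6×10⁻⁴ = 0.05928 m
Layer 3: 1.7×10⁻⁴ × 0.64 × 1600 = 0.17408 m
Δh = 0.06825 + 0.05928 + 0.17408 = 0.30161 m ≈ 302 mm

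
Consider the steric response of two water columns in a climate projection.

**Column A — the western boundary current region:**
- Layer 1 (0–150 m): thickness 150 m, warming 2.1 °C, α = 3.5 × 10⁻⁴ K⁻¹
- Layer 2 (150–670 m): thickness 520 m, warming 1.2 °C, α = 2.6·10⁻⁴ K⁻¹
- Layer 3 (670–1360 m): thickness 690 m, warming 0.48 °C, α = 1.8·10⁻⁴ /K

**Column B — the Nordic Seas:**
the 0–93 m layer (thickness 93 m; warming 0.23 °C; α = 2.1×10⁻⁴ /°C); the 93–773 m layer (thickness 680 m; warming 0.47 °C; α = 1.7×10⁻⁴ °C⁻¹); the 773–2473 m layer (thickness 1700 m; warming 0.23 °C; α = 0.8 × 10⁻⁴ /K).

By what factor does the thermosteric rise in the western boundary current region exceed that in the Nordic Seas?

A Layer 1: 2.1 × 3.5×10⁻⁴ × 150 = 0.11025 m
A Layer 2: 2.6×10⁻⁴ × 520 × 1.2 = 0.16224 m
A Layer 3: 0.48 × 1.8×10⁻⁴ × 690 = 0.059616 m
A total: 0.332106 m
B 0–93 m: 0.23 × 2.1×10⁻⁴ × 93 = 0.0044919 m
B Layer 2: 1.7×10⁻⁴ × 680 × 0.47 = 0.054332 m
B 773–2473 m: 1700 × 0.8×10⁻⁴ × 0.23 = 0.03128 m
B total: 0.0901039 m
Ratio: 0.332106 / 0.0901039 ≈ 3.686

≈ 3.69×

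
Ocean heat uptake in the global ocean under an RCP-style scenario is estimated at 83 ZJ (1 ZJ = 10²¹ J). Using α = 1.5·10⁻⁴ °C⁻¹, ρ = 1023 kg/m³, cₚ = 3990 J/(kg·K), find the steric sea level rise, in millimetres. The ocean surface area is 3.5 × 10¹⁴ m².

Per unit area: Q = 83×10²¹ / (3.5×10¹⁴) ≈ 2.371×10⁸ J/m²
Δh = αQ/(ρcₚ) = 1.5×10⁻⁴ × 2.371×10⁸ / (1023 × 3990) ≈ 0.0087131 m

Δh ≈ 8.71 mm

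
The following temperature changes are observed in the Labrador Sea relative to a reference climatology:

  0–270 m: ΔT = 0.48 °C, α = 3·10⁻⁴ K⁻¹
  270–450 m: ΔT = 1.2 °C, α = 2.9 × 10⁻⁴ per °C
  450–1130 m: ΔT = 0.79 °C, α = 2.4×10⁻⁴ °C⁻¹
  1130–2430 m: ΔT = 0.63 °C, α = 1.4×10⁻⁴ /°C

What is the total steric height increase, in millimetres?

about 345 mm

0–270 m: 270 × 3×10⁻⁴ × 0.48 = 0.03888 m
270–450 m: 1.2 × 180 × 2.9×10⁻⁴ = 0.06264 m
680 × 2.4×10⁻⁴ × 0.79 = 0.128928 m
0.63 × 1300 × 1.4×10⁻⁴ = 0.11466 m
Δh = 0.03888 + 0.06264 + 0.128928 + 0.11466 = 0.345108 m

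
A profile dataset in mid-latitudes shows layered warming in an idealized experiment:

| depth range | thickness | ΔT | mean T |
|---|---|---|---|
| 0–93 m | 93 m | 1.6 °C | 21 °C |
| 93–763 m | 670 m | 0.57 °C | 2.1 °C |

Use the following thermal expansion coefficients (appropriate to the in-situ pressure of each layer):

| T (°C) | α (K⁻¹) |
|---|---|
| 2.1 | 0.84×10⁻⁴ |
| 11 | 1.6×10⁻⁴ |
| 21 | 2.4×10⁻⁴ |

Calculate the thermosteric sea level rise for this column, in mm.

Layer 1 at 21 °C → α = 2.4×10⁻⁴ K⁻¹
Layer 2 at 2.1 °C → α = 0.84×10⁻⁴ K⁻¹
0–93 m: 2.4×10⁻⁴ × 1.6 × 93 = 0.035712 m
93–763 m: 670 × 0.57 × 0.84×10⁻⁴ = 0.0320796 m
Δh = 0.035712 + 0.0320796 = 0.0677916 m

68 mm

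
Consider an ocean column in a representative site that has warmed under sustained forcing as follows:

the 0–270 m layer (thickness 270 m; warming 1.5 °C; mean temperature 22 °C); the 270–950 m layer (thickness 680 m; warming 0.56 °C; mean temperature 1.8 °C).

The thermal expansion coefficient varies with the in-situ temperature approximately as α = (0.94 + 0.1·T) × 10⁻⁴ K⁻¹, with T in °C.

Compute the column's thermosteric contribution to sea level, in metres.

Layer 1: α = (0.94 + 0.1×22)×10⁻⁴ = 3.14×10⁻⁴ K⁻¹
Layer 2: α = (0.94 + 0.1×1.8)×10⁻⁴ = 1.12×10⁻⁴ K⁻¹
Layer 1: 270 × 1.5 × 3.14×10⁻⁴ = 0.12717 m
270–950 m: 0.56 × 680 × 1.12×10⁻⁴ = 0.0426496 m
Δh = 0.12717 + 0.0426496 = 0.1698196 m ≈ 0.170 m

Δh = 0.170 m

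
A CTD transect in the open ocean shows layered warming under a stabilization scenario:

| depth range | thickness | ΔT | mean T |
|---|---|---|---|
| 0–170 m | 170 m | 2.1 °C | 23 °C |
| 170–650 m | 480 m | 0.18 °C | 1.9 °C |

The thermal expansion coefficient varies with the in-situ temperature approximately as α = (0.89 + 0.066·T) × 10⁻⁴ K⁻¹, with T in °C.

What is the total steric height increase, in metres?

about 0.095 m

Layer 1: α = (0.89 + 0.066×23)×10⁻⁴ = 2.408×10⁻⁴ K⁻¹
Layer 2: α = (0.89 + 0.066×1.9)×10⁻⁴ = 1.0154×10⁻⁴ K⁻¹
2.408×10⁻⁴ × 170 × 2.1 = 0.0859656 m
480 × 1.0154×10⁻⁴ × 0.18 = 0.008773056 m
Δh = 0.0859656 + 0.008773056 = 0.094738656 m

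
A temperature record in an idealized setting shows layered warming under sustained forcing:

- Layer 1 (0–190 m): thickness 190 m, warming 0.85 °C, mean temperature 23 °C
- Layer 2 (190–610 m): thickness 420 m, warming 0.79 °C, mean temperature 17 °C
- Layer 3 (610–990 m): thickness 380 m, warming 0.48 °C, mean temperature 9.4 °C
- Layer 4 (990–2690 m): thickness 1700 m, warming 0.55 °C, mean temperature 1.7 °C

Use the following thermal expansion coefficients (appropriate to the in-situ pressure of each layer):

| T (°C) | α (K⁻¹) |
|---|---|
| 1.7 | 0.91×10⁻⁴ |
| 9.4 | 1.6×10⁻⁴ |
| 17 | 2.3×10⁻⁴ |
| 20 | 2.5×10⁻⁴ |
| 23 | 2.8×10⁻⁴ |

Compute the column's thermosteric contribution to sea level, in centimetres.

Layer 1 at 23 °C → α = 2.8×10⁻⁴ K⁻¹
Layer 2 at 17 °C → α = 2.3×10⁻⁴ K⁻¹
Layer 3 at 9.4 °C → α = 1.6×10⁻⁴ K⁻¹
Layer 4 at 1.7 °C → α = 0.91×10⁻⁴ K⁻¹
Layer 1: 190 × 2.8×10⁻⁴ × 0.85 = 0.04522 m
190–610 m: 2.3×10⁻⁴ × 420 × 0.79 = 0.076314 m
610–990 m: 380 × 1.6×10⁻⁴ × 0.48 = 0.029184 m
990–2690 m: 0.91×10⁻⁴ × 0.55 × 1700 = 0.085085 m
Δh = 0.04522 + 0.076314 + 0.029184 + 0.085085 = 0.235803 m ≈ 23.6 cm

about 23.6 cm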